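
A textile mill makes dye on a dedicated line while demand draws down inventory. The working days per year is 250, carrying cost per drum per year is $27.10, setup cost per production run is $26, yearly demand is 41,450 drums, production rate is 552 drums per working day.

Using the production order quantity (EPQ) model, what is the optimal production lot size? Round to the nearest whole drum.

337 drums

d = 41,450/250 = 165.8000 drums/day;  effective holding cost H(1 − d/p) = 27.1·(1 − 165.8000/552) = 18.96018
Q* = √(2DS / H_eff) = √(2·41,450·26 / 18.96018) ≈ 337.17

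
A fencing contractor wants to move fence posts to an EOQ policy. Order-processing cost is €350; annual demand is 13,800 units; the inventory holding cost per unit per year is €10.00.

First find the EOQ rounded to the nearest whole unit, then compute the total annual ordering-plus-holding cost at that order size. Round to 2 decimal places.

€9,828.53

Optimal lot size Q* = (2 × 13,800 × €350 / €10)^½ ≈ 982.85 → Q = 983 units
Orders/yr = 13,800/983 = 14.039; ordering cost = 14.039 × €350 = €4,913.53
Average inventory = 983/2 = 491.5; holding cost = 491.5 × €10 = €4,915.00
Total = €4,913.53 + €4,915.00 = €9,828.53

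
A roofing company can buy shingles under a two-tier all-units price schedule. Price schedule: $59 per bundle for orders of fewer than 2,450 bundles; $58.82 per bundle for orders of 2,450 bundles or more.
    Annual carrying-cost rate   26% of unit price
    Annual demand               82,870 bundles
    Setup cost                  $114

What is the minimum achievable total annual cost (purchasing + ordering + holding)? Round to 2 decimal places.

$4,897,003.56

H₁ = 26%×$59 = $15.3400;  H₂ = 26%×$58.82 = $15.2932
EOQ₁ = √(2×82,870×114/15.3400) = 1,109.82  (< 2,450, feasible at tier 1)
EOQ₂ = √(2×82,870×114/15.2932) = 1,111.52  (< 2,450 → use Q = 2,450 at tier-2 price)
TC(tier 1 (EOQ₁), Q≈1,109.8) = $4,906,354.67
TC(tier 2, Q≈2,450.0) = $4,897,003.56
Minimum at tier 2: $4,897,003.56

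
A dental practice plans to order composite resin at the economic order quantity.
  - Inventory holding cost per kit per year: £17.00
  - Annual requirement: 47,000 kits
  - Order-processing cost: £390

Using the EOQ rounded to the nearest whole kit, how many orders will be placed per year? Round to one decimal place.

32.0 orders per year

Optimal lot size Q* = (2 × 47,000 × £390 / £17)^½ ≈ 1,468.49 → Q = 1,468
Orders per year = D/Q = 47,000 / 1,468 = 32.016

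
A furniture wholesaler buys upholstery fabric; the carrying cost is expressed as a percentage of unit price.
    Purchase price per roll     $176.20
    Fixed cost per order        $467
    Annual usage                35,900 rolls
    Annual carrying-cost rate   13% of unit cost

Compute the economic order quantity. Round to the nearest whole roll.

1,210 rolls

Carrying cost H = $176.2 × 13% = $22.9060/roll/yr
Optimal lot size Q* = (2 × 35,900 × $467 / $22.906)^½ ≈ 1,209.89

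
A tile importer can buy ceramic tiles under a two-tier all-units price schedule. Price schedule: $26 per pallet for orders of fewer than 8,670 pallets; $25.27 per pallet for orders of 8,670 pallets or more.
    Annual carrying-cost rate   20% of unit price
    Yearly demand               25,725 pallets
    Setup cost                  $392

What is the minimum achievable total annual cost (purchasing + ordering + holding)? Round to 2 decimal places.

$673,142.95

H₁ = 20%×$26 = $5.2000;  H₂ = 20%×$25.27 = $5.0540
EOQ₁ = √(2×25,725×392/5.2000) = 1,969.40  (< 8,670, feasible at tier 1)
EOQ₂ = √(2×25,725×392/5.0540) = 1,997.64  (< 8,670 → use Q = 8,670 at tier-2 price)
TC(tier 1 (EOQ₁), Q≈1,969.4) = $679,090.88
TC(tier 2, Q≈8,670.0) = $673,142.95
Minimum at tier 2: $673,142.95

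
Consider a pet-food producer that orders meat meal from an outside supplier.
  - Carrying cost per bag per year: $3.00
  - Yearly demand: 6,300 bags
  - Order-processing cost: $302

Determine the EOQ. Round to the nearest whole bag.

EOQ = √(2DS/H) = √(2 × 6,300 × 302 / 3)
    = √(1,268,400.00) ≈ 1,126.23

1,126 bags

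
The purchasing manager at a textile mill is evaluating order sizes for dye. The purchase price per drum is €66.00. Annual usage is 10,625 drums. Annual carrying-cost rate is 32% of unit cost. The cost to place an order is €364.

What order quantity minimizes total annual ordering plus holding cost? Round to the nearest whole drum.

H = i·C = 0.32 × €66 = €21.1200 per drum-year
EOQ = √(2DS/H) = √(2 × 10,625 × 364 / 21.12)
    = √(366,240.53) ≈ 605.18

605 drums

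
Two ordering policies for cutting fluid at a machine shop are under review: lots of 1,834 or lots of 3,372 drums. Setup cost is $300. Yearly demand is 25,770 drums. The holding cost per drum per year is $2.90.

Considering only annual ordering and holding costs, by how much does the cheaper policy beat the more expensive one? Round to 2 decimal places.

$307.43

For each Q, cost = (D/Q)·S + (Q/2)·H.
TC(1,834) = (25,770/1,834)×300 + (1,834/2)×2.9 = $6,874.68
TC(3,372) = (25,770/3,372)×300 + (3,372/2)×2.9 = $7,182.10
Cheaper: Q = 1,834.  Difference = $307.43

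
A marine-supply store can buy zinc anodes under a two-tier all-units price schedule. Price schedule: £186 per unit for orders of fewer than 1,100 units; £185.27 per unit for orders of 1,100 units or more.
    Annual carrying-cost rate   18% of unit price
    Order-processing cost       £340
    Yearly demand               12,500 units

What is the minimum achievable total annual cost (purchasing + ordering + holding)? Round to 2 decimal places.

H₁ = 18%×£186 = £33.4800;  H₂ = 18%×£185.27 = £33.3486
EOQ₁ = √(2×12,500×340/33.4800) = 503.87  (< 1,100, feasible at tier 1)
EOQ₂ = √(2×12,500×340/33.3486) = 504.86  (< 1,100 → use Q = 1,100 at tier-2 price)
TC(tier 1 (EOQ₁), Q≈503.9) = £2,341,869.50
TC(tier 2, Q≈1,100.0) = £2,338,080.37
Minimum at tier 2: £2,338,080.37

£2,338,080.37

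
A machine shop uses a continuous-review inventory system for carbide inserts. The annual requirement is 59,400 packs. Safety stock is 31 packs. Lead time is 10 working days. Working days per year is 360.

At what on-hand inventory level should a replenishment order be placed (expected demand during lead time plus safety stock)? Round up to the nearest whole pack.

1,681 packs

Daily demand d = 59,400 / 360 = 165.000 packs/day
Demand during lead time = 165.000 × 10 = 1,650.00
Reorder point = 1,650.00 + 31 = 1,681.00 → round up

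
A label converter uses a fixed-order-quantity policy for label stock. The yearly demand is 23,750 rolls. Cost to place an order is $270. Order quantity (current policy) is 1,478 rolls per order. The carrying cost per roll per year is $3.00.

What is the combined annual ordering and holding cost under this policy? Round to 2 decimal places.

$6,555.63

Annual ordering cost = (D/Q)·S = (23,750/1,478) × 270 = $4,338.63
Annual holding cost  = (Q/2)·H = (1,478/2) × 3 = $2,217.00
Total = $4,338.63 + $2,217.00 = $6,555.63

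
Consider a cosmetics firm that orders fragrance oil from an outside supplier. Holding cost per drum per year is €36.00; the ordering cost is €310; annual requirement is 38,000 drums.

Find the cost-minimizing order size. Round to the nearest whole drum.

809 drums

Optimal lot size Q* = (2 × 38,000 × €310 / €36)^½ ≈ 808.98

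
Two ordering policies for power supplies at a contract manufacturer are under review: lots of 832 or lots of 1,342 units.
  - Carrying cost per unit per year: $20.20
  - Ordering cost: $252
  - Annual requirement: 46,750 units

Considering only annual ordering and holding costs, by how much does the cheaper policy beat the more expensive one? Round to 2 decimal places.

TC(Q) = (D/Q)S + (Q/2)H
TC(832) = (46,750/832)×252 + (832/2)×20.2 = $22,563.06
TC(1,342) = (46,750/1,342)×252 + (1,342/2)×20.2 = $22,332.89
|ΔTC| = |$22,563.06 − $22,332.89| = $230.17

$230.17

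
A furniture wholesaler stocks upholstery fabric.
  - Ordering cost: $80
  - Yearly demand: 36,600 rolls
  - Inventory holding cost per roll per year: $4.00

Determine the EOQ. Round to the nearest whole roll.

Optimal lot size Q* = (2 × 36,600 × $80 / $4)^½ ≈ 1,209.96

1,210 rolls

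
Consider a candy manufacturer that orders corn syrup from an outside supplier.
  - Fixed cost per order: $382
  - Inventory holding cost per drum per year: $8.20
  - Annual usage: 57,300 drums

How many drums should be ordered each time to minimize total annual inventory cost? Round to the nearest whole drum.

Q* = √(2·D·S / H) = √(2·57,300·382 / 8.2) = √5,338,682.9 ≈ 2,310.56

2,311 drums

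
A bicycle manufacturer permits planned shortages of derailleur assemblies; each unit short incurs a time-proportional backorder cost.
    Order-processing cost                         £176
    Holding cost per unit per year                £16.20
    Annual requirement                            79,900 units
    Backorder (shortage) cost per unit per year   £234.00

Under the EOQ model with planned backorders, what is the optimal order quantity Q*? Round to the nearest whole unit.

Basic EOQ = √(2·79,900·176/16.2) = 1,317.611
Backorder adjustment √((H+b)/b) = √((16.2+234)/234) = 1.0340
Q* = 1,317.611 × 1.0340 ≈ 1,362.46

1,362 units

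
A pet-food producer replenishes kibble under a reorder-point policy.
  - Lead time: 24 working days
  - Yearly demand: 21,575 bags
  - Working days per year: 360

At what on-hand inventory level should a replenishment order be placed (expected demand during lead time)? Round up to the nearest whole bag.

Daily demand d = 21,575 / 360 = 59.931 bags/day
Demand during lead time = 59.931 × 24 = 1,438.33
Reorder point = 1,438.33 → round up

1,439 bags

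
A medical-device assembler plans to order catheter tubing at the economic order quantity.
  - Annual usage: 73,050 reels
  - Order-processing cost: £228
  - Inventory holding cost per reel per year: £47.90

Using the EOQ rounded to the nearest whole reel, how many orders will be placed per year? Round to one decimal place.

87.6 orders per year

2DS/H = 2·73,050·228/47.9 = 695,423.80
EOQ = √695,423.80 ≈ 833.92 → Q = 834
N = D/Q = 73,050/834 ≈ 87.590 orders/yr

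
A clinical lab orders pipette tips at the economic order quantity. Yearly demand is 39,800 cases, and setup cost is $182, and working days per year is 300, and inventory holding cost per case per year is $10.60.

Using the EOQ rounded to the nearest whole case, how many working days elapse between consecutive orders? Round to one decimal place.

8.8 days

2DS/H = 2·39,800·182/10.6 = 1,366,716.98
EOQ = √1,366,716.98 ≈ 1,169.07 → Q = 1,169 cases
Cycle time = (working days × Q)/D = (300 × 1,169) / 39,800 = 8.812 days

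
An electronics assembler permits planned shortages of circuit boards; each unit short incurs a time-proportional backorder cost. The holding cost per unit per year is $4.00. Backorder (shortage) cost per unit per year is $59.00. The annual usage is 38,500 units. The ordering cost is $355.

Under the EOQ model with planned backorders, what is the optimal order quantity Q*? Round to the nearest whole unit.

2,701 units

Basic EOQ = √(2·38,500·355/4) = 2,614.144
Backorder adjustment √((H+b)/b) = √((4+59)/59) = 1.0333
Q* = 2,614.144 × 1.0333 ≈ 2,701.31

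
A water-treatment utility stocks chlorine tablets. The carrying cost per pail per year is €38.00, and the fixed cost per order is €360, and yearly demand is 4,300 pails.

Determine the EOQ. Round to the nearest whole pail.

EOQ = √(2DS/H) = √(2 × 4,300 × 360 / 38)
    = √(81,473.68) ≈ 285.44

285 pails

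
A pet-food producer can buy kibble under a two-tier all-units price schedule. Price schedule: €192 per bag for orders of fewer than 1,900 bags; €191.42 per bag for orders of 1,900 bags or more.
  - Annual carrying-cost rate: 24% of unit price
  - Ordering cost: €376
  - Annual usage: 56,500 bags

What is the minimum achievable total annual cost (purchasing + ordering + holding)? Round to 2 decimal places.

H₁ = 24%×€192 = €46.0800;  H₂ = 24%×€191.42 = €45.9408
EOQ₁ = √(2×56,500×376/46.0800) = 960.23  (< 1,900, feasible at tier 1)
EOQ₂ = √(2×56,500×376/45.9408) = 961.69  (< 1,900 → use Q = 1,900 at tier-2 price)
TC(tier 1 (EOQ₁), Q≈960.2) = €10,892,247.57
TC(tier 2, Q≈1,900.0) = €10,870,054.81
Minimum at tier 2: €10,870,054.81

€10,870,054.81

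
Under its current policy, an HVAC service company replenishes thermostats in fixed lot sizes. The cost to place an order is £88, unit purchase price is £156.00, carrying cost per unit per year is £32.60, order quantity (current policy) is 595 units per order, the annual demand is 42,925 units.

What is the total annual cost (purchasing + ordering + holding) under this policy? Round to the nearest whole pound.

£6,712,347

Ordering: D/Q × S = 42,925/595 × £88 = £6,348.57
Holding:  Q/2 × H = 595/2 × £32.6 = £9,698.50
Purchase cost = D·C = 42,925 × 156 = £6,696,300.00
Total = £6,348.57 + £9,698.50 + £6,696,300.00 = £6,712,347.07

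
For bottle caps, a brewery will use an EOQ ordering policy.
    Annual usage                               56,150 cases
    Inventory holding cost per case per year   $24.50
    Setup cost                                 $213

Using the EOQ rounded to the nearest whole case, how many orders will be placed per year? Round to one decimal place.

56.8 orders per year

2DS/H = 2·56,150·213/24.5 = 976,322.45
EOQ = √976,322.45 ≈ 988.09 → Q = 988
Orders per year = D/Q = 56,150 / 988 = 56.832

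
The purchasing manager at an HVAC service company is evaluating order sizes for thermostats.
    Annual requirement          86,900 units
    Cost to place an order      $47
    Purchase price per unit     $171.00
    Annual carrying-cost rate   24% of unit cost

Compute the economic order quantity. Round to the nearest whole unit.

446 units

Carrying cost H = $171 × 24% = $41.0400/unit/yr
Q* = √(2·D·S / H) = √(2·86,900·47 / 41.04) = √199,040.0 ≈ 446.14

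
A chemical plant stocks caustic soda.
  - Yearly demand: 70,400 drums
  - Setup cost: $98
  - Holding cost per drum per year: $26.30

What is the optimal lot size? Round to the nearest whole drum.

2DS/H = 2·70,400·98/26.3 = 524,653.99
EOQ = √524,653.99 ≈ 724.33

724 drums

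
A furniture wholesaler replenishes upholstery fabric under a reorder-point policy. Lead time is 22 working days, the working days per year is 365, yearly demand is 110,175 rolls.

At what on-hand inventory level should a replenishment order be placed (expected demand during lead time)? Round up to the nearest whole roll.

Daily demand d = 110,175 / 365 = 301.849 rolls/day
Demand during lead time = 301.849 × 22 = 6,640.68
Reorder point = 6,640.68 → round up

6,641 rolls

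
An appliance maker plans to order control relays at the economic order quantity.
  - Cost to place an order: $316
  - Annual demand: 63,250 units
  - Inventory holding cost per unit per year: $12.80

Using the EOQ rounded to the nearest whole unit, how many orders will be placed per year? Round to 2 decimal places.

EOQ = √(2DS/H) = √(2 × 63,250 × 316 / 12.8)
    = √(3,122,968.75) ≈ 1,767.19 → Q = 1,767
N = D/Q = 63,250/1,767 ≈ 35.795 orders/yr

35.80 orders per year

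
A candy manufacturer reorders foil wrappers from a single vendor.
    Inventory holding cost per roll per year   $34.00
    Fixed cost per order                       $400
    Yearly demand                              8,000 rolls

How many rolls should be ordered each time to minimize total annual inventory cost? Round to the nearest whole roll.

Optimal lot size Q* = (2 × 8,000 × $400 / $34)^½ ≈ 433.86

434 rolls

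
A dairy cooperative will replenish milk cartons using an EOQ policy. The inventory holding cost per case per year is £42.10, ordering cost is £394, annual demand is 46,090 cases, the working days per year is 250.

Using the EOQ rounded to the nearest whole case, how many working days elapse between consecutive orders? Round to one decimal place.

Q* = √(2·D·S / H) = √(2·46,090·394 / 42.1) = √862,682.2 ≈ 928.81 → Q = 929 cases
Days between orders = 250 / (D/Q) = 250 / 49.612 ≈ 5.039

5.0 days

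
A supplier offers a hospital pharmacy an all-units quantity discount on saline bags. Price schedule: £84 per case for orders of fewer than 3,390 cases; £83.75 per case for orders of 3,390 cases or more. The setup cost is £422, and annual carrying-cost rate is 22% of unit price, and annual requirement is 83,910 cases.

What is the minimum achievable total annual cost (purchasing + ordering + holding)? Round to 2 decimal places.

H₁ = 22%×£84 = £18.4800;  H₂ = 22%×£83.75 = £18.4250
EOQ₁ = √(2×83,910×422/18.4800) = 1,957.61  (< 3,390, feasible at tier 1)
EOQ₂ = √(2×83,910×422/18.4250) = 1,960.53  (< 3,390 → use Q = 3,390 at tier-2 price)
TC(tier 1 (EOQ₁), Q≈1,957.6) = £7,084,616.71
TC(tier 2, Q≈3,390.0) = £7,069,138.31
Minimum at tier 2: £7,069,138.31

£7,069,138.31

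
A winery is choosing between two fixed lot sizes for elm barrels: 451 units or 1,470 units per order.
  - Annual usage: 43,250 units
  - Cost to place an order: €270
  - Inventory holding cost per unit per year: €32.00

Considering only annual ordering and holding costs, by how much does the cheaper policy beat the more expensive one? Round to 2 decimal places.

€1,644.58

Annual cost at Q: ordering D·S/Q plus holding Q·H/2.
TC(451) = (43,250/451)×270 + (451/2)×32 = €33,108.46
TC(1,470) = (43,250/1,470)×270 + (1,470/2)×32 = €31,463.88
|ΔTC| = |€33,108.46 − €31,463.88| = €1,644.58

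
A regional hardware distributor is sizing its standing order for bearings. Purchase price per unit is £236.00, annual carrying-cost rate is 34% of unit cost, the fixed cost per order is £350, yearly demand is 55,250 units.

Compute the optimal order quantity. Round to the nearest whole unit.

694 units

H = i·C = 0.34 × £236 = £80.2400 per unit-year
2DS/H = 2·55,250·350/80.24 = 481,991.53
EOQ = √481,991.53 ≈ 694.26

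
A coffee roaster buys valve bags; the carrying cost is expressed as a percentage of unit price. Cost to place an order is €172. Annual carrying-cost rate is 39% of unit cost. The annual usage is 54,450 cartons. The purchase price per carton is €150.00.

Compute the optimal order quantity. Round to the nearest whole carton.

566 cartons

H = i·C = 0.39 × €150 = €58.5000 per carton-year
2DS/H = 2·54,450·172/58.5 = 320,184.62
EOQ = √320,184.62 ≈ 565.85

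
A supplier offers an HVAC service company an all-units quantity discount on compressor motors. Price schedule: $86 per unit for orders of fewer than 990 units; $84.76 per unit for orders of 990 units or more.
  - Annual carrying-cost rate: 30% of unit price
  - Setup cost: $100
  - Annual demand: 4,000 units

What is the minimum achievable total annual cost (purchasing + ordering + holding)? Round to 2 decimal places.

$348,543.13

H₁ = 30%×$86 = $25.8000;  H₂ = 30%×$84.76 = $25.4280
EOQ₁ = √(2×4,000×100/25.8000) = 176.09  (< 990, feasible at tier 1)
EOQ₂ = √(2×4,000×100/25.4280) = 177.37  (< 990 → use Q = 990 at tier-2 price)
TC(tier 1 (EOQ₁), Q≈176.1) = $348,543.13
TC(tier 2, Q≈990.0) = $352,030.90
Minimum at tier 1 (EOQ₁): $348,543.13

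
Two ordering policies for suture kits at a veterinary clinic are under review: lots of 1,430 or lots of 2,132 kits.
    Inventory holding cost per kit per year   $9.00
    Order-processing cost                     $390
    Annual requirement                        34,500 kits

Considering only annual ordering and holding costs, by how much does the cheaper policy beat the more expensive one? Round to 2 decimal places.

TC(Q) = (D/Q)S + (Q/2)H
TC(1,430) = (34,500/1,430)×390 + (1,430/2)×9 = $15,844.09
TC(2,132) = (34,500/2,132)×390 + (2,132/2)×9 = $15,904.98
Lots of 1,430 are cheaper by $60.88.

$60.88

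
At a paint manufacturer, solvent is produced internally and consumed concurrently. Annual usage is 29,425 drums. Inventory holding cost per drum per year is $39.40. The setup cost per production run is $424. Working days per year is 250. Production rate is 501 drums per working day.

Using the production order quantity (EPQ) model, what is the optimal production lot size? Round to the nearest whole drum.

910 drums

Daily demand d = 29,425/250 = 117.700; p = 501; 1 − d/p = 0.76507
EPQ = √(2DS / (H(1 − d/p)))
    = √(2 × 29,425 × 424 / (39.4 × 0.76507)) ≈ 909.82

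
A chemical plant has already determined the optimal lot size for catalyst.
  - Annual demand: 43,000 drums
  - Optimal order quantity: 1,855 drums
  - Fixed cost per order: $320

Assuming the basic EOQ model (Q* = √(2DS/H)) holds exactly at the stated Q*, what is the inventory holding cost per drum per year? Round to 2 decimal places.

$8.00

From Q* = √(2DS/H) ⇒ Q*² = 2DS/H.
H = 2DS / Q² = 2 × 43,000 × 320 / 1,855² = 7.9976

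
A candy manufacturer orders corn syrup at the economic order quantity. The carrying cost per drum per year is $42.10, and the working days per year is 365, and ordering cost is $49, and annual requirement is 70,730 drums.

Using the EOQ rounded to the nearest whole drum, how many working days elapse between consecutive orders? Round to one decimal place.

2.1 days

2DS/H = 2·70,730·49/42.1 = 164,644.66
EOQ = √164,644.66 ≈ 405.76 → Q = 406 drums
T = Q/D × 365 days = 406/70,730 × 365 = 2.095 days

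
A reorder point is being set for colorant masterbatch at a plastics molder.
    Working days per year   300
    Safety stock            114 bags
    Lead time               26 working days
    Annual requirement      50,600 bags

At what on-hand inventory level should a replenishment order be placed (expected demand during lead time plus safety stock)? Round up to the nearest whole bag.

4,500 bags

Daily demand d = 50,600 / 300 = 168.667 bags/day
Demand during lead time = 168.667 × 26 = 4,385.33
Reorder point = 4,385.33 + 114 = 4,499.33 → round up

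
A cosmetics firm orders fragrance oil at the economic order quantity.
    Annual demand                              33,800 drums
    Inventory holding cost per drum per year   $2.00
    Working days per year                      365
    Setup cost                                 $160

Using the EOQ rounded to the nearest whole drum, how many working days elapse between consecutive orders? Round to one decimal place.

EOQ = √(2DS/H) = √(2 × 33,800 × 160 / 2)
    = √(5,408,000.00) ≈ 2,325.51 → Q = 2,326 drums
T = Q/D × 365 days = 2,326/33,800 × 365 = 25.118 days

25.1 days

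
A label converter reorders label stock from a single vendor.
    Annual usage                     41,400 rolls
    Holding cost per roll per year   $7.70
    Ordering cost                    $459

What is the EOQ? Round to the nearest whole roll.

2,222 rolls

Optimal lot size Q* = (2 × 41,400 × $459 / $7.7)^½ ≈ 2,221.65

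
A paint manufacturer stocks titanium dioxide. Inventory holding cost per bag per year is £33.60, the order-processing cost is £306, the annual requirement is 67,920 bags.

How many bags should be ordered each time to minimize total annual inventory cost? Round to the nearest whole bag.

Q* = √(2·D·S / H) = √(2·67,920·306 / 33.6) = √1,237,114.3 ≈ 1,112.26

1,112 bags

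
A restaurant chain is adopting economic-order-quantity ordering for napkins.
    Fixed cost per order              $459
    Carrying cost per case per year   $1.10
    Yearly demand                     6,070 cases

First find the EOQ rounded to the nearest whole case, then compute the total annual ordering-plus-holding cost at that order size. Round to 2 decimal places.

$2,475.78

Optimal lot size Q* = (2 × 6,070 × $459 / $1.1)^½ ≈ 2,250.71 → Q = 2,251 cases
Annual ordering cost = (D/Q)·S = (6,070/2,251) × 459 = $1,237.73
Annual holding cost  = (Q/2)·H = (2,251/2) × 1.1 = $1,238.05
Total = $1,237.73 + $1,238.05 = $2,475.78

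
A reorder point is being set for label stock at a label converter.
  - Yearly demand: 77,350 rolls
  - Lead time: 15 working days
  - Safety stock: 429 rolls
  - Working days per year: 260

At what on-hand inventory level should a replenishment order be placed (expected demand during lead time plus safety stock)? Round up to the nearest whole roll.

4,892 rolls

Daily demand d = 77,350 / 260 = 297.500 rolls/day
Demand during lead time = 297.500 × 15 = 4,462.50
Reorder point = 4,462.50 + 429 = 4,891.50 → round up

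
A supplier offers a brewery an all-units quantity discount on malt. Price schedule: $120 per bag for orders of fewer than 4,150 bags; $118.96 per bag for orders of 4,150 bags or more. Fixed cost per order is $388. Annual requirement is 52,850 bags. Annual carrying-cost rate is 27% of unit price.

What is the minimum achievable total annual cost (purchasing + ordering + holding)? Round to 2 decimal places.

H₁ = 27%×$120 = $32.4000;  H₂ = 27%×$118.96 = $32.1192
EOQ₁ = √(2×52,850×388/32.4000) = 1,125.07  (< 4,150, feasible at tier 1)
EOQ₂ = √(2×52,850×388/32.1192) = 1,129.98  (< 4,150 → use Q = 4,150 at tier-2 price)
TC(tier 1 (EOQ₁), Q≈1,125.1) = $6,378,452.38
TC(tier 2, Q≈4,150.0) = $6,358,624.50
Minimum at tier 2: $6,358,624.50

$6,358,624.50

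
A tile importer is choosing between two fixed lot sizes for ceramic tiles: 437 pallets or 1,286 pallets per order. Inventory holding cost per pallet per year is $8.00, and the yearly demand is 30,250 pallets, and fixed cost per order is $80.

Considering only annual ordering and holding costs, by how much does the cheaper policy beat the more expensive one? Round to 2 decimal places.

$259.95

For each Q, cost = (D/Q)·S + (Q/2)·H.
TC(437) = (30,250/437)×80 + (437/2)×8 = $7,285.76
TC(1,286) = (30,250/1,286)×80 + (1,286/2)×8 = $7,025.80
Cheaper: Q = 1,286.  Difference = $259.95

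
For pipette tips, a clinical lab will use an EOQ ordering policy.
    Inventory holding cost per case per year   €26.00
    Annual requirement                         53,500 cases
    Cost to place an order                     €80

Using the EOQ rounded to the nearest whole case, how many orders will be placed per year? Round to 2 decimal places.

EOQ = √(2DS/H) = √(2 × 53,500 × 80 / 26)
    = √(329,230.77) ≈ 573.79 → Q = 574
Orders per year = D/Q = 53,500 / 574 = 93.206

93.21 orders per year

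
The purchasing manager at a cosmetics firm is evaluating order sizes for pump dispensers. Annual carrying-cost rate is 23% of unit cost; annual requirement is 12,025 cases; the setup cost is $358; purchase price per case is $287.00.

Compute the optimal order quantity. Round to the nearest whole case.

361 cases

H = i·C = 0.23 × $287 = $66.0100 per case-year
Q* = √(2·D·S / H) = √(2·12,025·358 / 66.01) = √130,433.3 ≈ 361.16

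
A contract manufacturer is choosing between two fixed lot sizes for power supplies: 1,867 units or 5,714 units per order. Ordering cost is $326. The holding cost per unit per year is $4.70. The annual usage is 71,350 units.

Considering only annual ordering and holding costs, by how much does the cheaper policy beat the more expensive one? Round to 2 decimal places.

Annual cost at Q: ordering D·S/Q plus holding Q·H/2.
TC(1,867) = (71,350/1,867)×326 + (1,867/2)×4.7 = $16,845.99
TC(5,714) = (71,350/5,714)×326 + (5,714/2)×4.7 = $17,498.62
Lots of 1,867 are cheaper by $652.63.

$652.63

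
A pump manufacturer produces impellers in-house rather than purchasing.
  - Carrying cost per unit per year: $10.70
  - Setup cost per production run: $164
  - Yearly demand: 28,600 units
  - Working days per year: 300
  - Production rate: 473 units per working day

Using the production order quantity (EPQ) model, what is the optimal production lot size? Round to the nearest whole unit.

1,048 units

d = 28,600/300 = 95.3333 units/day;  effective holding cost H(1 − d/p) = 10.7·(1 − 95.3333/473) = 8.54341
Q* = √(2DS / H_eff) = √(2·28,600·164 / 8.54341) ≈ 1,047.86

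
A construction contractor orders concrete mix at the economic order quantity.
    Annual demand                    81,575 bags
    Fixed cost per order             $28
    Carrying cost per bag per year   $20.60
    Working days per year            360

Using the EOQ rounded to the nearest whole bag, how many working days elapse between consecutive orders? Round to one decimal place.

2.1 days

EOQ = √(2DS/H) = √(2 × 81,575 × 28 / 20.6)
    = √(221,757.28) ≈ 470.91 → Q = 471 bags
T = Q/D × 360 days = 471/81,575 × 360 = 2.079 days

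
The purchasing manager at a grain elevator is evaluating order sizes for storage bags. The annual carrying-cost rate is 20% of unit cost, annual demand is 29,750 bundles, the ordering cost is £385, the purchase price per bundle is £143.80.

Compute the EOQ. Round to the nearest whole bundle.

H = i·C = 0.2 × £143.8 = £28.7600 per bundle-year
EOQ = √(2DS/H) = √(2 × 29,750 × 385 / 28.76)
    = √(796,505.56) ≈ 892.47

892 bundles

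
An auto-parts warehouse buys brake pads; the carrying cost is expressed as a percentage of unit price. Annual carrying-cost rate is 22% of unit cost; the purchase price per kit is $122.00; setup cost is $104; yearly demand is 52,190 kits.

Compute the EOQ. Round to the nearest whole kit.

636 kits

Carrying cost H = $122 × 22% = $26.8400/kit/yr
2DS/H = 2·52,190·104/26.84 = 404,453.06
EOQ = √404,453.06 ≈ 635.97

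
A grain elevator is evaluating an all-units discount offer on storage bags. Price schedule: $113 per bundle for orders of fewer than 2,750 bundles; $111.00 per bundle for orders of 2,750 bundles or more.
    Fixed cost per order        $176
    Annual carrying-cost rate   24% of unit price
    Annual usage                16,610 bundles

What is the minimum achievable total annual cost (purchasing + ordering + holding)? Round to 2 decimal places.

H₁ = 24%×$113 = $27.1200;  H₂ = 24%×$111.00 = $26.6400
EOQ₁ = √(2×16,610×176/27.1200) = 464.31  (< 2,750, feasible at tier 1)
EOQ₂ = √(2×16,610×176/26.6400) = 468.48  (< 2,750 → use Q = 2,750 at tier-2 price)
TC(tier 1 (EOQ₁), Q≈464.3) = $1,889,522.18
TC(tier 2, Q≈2,750.0) = $1,881,403.04
Minimum at tier 2: $1,881,403.04

$1,881,403.04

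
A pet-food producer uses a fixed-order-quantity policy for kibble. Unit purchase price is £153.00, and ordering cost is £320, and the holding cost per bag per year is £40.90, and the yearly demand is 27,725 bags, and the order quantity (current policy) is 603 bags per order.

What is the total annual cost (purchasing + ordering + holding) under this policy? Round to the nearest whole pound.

£4,268,969

Annual ordering cost = (D/Q)·S = (27,725/603) × 320 = £14,713.10
Annual holding cost  = (Q/2)·H = (603/2) × 40.9 = £12,331.35
Purchase cost = D·C = 27,725 × 153 = £4,241,925.00
Total = £14,713.10 + £12,331.35 + £4,241,925.00 = £4,268,969.45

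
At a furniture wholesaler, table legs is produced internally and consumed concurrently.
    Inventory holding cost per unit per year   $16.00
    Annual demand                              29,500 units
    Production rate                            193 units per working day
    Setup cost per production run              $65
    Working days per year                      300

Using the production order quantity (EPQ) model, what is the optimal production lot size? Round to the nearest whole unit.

699 units

Daily demand d = 29,500/300 = 98.333; p = 193; 1 − d/p = 0.49050
EPQ = √(2DS / (H(1 − d/p)))
    = √(2 × 29,500 × 65 / (16 × 0.49050)) ≈ 699.04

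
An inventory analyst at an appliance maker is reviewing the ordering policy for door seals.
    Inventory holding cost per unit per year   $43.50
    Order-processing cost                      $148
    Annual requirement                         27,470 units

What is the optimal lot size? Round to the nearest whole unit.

Optimal lot size Q* = (2 × 27,470 × $148 / $43.5)^½ ≈ 432.35

432 units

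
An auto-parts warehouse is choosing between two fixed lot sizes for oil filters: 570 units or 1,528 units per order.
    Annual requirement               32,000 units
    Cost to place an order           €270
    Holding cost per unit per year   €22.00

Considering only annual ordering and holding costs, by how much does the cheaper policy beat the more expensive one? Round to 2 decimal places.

€1,034.56

Annual cost at Q: ordering D·S/Q plus holding Q·H/2.
TC(570) = (32,000/570)×270 + (570/2)×22 = €21,427.89
TC(1,528) = (32,000/1,528)×270 + (1,528/2)×22 = €22,462.45
|ΔTC| = |€21,427.89 − €22,462.45| = €1,034.56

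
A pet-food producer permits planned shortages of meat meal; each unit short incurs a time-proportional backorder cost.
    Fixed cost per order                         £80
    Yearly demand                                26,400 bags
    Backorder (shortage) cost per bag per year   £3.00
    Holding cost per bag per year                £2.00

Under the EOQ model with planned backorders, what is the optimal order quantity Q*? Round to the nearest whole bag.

1,876 bags

Basic EOQ = √(2·26,400·80/2) = 1,453.272
Backorder adjustment √((H+b)/b) = √((2+3)/3) = 1.2910
Q* = 1,453.272 × 1.2910 ≈ 1,876.17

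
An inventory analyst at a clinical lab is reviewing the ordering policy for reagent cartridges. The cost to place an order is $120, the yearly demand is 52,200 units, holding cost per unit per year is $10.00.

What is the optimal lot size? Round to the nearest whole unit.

1,119 units

EOQ = √(2DS/H) = √(2 × 52,200 × 120 / 10)
    = √(1,252,800.00) ≈ 1,119.29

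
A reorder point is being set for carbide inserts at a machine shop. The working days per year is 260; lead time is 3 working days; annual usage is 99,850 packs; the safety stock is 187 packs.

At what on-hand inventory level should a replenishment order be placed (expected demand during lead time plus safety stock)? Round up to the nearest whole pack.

1,340 packs

Daily demand d = 99,850 / 260 = 384.038 packs/day
Demand during lead time = 384.038 × 3 = 1,152.12
Reorder point = 1,152.12 + 187 = 1,339.12 → round up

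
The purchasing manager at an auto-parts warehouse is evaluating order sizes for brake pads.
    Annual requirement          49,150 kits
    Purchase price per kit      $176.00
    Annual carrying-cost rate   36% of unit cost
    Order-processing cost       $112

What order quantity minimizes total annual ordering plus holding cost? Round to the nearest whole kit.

Carrying cost H = $176 × 36% = $63.3600/kit/yr
Q* = √(2·D·S / H) = √(2·49,150·112 / 63.36) = √173,762.6 ≈ 416.85

417 kits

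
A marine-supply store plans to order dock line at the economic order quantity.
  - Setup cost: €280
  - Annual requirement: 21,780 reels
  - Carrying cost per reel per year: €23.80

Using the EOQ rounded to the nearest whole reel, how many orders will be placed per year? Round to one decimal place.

30.4 orders per year

2DS/H = 2·21,780·280/23.8 = 512,470.59
EOQ = √512,470.59 ≈ 715.87 → Q = 716
N = D/Q = 21,780/716 ≈ 30.419 orders/yr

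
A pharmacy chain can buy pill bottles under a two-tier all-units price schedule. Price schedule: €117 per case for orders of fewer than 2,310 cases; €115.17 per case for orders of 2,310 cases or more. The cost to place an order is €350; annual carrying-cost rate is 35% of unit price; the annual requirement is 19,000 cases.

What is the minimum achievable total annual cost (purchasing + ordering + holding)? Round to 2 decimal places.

€2,237,666.26

H₁ = 35%×€117 = €40.9500;  H₂ = 35%×€115.17 = €40.3095
EOQ₁ = √(2×19,000×350/40.9500) = 569.90  (< 2,310, feasible at tier 1)
EOQ₂ = √(2×19,000×350/40.3095) = 574.41  (< 2,310 → use Q = 2,310 at tier-2 price)
TC(tier 1 (EOQ₁), Q≈569.9) = €2,246,337.42
TC(tier 2, Q≈2,310.0) = €2,237,666.26
Minimum at tier 2: €2,237,666.26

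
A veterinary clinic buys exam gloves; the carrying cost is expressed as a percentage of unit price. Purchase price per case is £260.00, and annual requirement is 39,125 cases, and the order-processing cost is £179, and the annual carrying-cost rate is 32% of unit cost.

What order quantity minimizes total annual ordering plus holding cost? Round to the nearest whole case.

H = i·C = 0.32 × £260 = £83.2000 per case-year
Q* = √(2·D·S / H) = √(2·39,125·179 / 83.2) = √168,350.4 ≈ 410.31

410 cases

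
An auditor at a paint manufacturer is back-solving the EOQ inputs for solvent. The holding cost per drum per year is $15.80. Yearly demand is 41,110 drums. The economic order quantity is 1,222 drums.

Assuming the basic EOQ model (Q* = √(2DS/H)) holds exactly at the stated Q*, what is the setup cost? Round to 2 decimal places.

$286.96

From Q* = √(2DS/H) ⇒ Q*² = 2DS/H.
S = Q²H / (2D) = 1,222² × 15.8 / (2 × 41,110) = 286.9604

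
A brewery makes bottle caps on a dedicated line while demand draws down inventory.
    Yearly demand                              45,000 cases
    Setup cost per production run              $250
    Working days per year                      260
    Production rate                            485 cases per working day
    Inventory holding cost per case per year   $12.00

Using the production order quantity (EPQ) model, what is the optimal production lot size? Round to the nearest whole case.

d = 45,000/260 = 173.0769 cases/day;  effective holding cost H(1 − d/p) = 12·(1 − 173.0769/485) = 7.71768
Q* = √(2DS / H_eff) = √(2·45,000·250 / 7.71768) ≈ 1,707.45

1,707 cases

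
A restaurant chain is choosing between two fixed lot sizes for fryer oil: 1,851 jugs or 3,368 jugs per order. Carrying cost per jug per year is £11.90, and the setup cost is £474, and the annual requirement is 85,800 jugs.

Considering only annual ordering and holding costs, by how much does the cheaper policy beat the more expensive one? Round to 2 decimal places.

Annual cost at Q: ordering D·S/Q plus holding Q·H/2.
TC(1,851) = (85,800/1,851)×474 + (1,851/2)×11.9 = £32,984.92
TC(3,368) = (85,800/3,368)×474 + (3,368/2)×11.9 = £32,114.78
Lots of 3,368 are cheaper by £870.15.

£870.15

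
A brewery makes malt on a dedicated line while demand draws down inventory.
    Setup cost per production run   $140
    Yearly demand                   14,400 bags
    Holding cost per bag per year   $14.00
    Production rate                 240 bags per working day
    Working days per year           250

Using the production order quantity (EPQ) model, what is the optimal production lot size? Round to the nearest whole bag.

Daily demand d = 14,400/250 = 57.600; p = 240; 1 − d/p = 0.76000
EPQ = √(2DS / (H(1 − d/p)))
    = √(2 × 14,400 × 140 / (14 × 0.76000)) ≈ 615.59

616 bags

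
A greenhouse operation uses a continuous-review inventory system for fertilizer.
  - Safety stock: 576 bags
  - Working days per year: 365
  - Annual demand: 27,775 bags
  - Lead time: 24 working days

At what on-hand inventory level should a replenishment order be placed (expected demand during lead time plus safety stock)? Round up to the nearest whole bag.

2,403 bags

Daily demand d = 27,775 / 365 = 76.096 bags/day
Demand during lead time = 76.096 × 24 = 1,826.30
Reorder point = 1,826.30 + 576 = 2,402.30 → round up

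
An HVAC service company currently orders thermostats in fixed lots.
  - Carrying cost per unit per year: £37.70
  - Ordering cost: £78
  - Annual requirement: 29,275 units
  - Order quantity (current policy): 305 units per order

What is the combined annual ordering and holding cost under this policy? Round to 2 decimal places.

Annual ordering cost = (D/Q)·S = (29,275/305) × 78 = £7,486.72
Annual holding cost  = (Q/2)·H = (305/2) × 37.7 = £5,749.25
Total = £7,486.72 + £5,749.25 = £13,235.97

£13,235.97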